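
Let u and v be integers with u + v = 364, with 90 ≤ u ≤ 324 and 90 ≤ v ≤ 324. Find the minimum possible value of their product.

24660

Since u + v is fixed, pushing one of them to its bound minimizes the product.
The extreme feasible split is u = 90, v = 274, giving uv = 24660.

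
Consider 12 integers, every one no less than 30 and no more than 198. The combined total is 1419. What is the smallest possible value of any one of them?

30

To make one integer as small as possible, make the other 11 as large as possible.
The other 11 can take up 11 × 198 = 2178 ≥ 1419 − 30, so one integer can sit at its floor of 30.
Achievable: one at 30 and the other 11 totalling 1389, which fits since 11 × 30 ≤ 1389 ≤ 11 × 198.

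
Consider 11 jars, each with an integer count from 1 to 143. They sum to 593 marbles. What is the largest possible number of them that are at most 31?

8

Suppose k of them are at most 31. Those contribute at most 31 each and the rest at most 143 each.
So the total is at most 31k + 143(11 − k) = 1573 − 112k. This must still be ≥ 593, so k ≤ 8.
k = 8 is achieved by 8 values at 31 and 3 at 143, total 677; lower one of the 143's by 84 (still > 31) to reach 593.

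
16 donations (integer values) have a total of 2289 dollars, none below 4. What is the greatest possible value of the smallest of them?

143

If every one of the 16 were at least 144, the total would be at least 16 × 144 = 2304 > 2289.
Equality holds with 15 values of 143 and 1 value of 144.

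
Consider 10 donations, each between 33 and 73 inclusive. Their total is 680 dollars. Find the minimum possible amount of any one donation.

33

To make one donation as small as possible, make the other 9 as large as possible.
The other 9 can take up 9 × 73 = 657 ≥ 680 − 33, so one donation can sit at its floor of 33.
Achievable: one at 33 and the other 9 totalling 647, which fits since 9 × 33 ≤ 647 ≤ 9 × 73.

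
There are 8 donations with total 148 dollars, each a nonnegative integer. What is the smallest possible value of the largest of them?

The 8 values sum to 148, so their maximum is at least ⌈148/8⌉ = 19.
Achievable: 4 of them at 19 and 4 at 18 total 148.

19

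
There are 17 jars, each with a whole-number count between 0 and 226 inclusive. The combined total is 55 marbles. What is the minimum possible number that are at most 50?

Let j be the number exceeding 50. Then the total is ≥ 51·j + 0·(17 − j) = 0 + 51j.
So 51j ≤ 55 and j ≤ 1; hence at least 17 − 1 = 16 are ≤ 50.
Exactly 16 works: 16 values at 0 and 1 at 51 total 51; raise one of the low values by 4 (still ≤ 50) to hit 55.

16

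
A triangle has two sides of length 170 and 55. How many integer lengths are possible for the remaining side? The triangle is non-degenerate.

The triangle inequality gives |170 − 55| < c < 170 + 55, i.e. 115 < c < 225.
So c can be any integer from 116 to 224: 109 values.

109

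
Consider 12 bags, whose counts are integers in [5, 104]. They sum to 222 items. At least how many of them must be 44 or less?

8

If only k of them are at most 44, the other 12 − k are at least 45, so the total is at least (12 − k)·45 + k·5.
This is ≤ 222, so (12 − k)·45 + 5k ≤ 222, which gives k ≥ 8.
Exactly 8 works: 8 values at 5 and 4 at 45 total 220; raise one of the low values by 2 (still ≤ 44) to hit 222.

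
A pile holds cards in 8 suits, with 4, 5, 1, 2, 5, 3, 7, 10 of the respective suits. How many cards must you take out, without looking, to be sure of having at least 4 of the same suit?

In the worst case you take as many as possible of each suit without reaching 4: 3 + 3 + 1 + 2 + 3 + 3 + 3 + 3 = 21.
The next one must give 4 of some suit, so 21 + 1 = 22.

22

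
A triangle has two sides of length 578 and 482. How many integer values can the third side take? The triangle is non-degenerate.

The triangle inequality gives |578 − 482| < c < 578 + 482, i.e. 96 < c < 1060.
So c can be any integer from 97 to 1059: 963 values.

963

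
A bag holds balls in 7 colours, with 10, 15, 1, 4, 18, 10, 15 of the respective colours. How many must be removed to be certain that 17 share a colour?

In the worst case you take as many as possible of each colour without reaching 17: 10 + 15 + 1 + 4 + 16 + 10 + 15 = 71.
The next one must give 17 of some colour, so 71 + 1 = 72.

72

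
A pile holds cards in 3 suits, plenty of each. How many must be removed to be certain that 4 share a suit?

10

In the worst case you draw 3 of each of the 3 suits: 3 × 3 = 9.
One more forces 4 of some suit, so 9 + 1 = 10.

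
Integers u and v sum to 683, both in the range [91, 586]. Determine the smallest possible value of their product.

uv = u(683 − u) is concave in u, so over [97, 586] it is minimized at an endpoint.
At the endpoint u = 97, v = 683 − 97 = 586, so uv = 97 × 586 = 56842.

56842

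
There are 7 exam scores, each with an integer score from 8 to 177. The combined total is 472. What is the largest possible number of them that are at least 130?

3

Suppose k of them are at least 130. Those contribute at least 130 each and the other 7 − k at least 8 each.
So the total is at least 130k + 8(7 − k) = 56 + 122k. This must be ≤ 472, giving k ≤ 3.
k = 3 is achieved by 3 values at 130 and 4 at 8, total 422; add 50 to one value (staying below 130) to reach 472.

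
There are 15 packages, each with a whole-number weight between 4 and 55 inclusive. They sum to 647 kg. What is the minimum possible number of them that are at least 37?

If only k of them are at least 37, the other 15 − k are at most 36, so the total is at most k·55 + (15 − k)·36.
This must reach 647, so k·55 + (15 − k)·36 ≥ 647, giving k ≥ 6.
Exactly 6 works: 6 values at 55 and 9 at 36 total 654; lower one of the high values by 7 (still ≥ 37) to hit 647.

6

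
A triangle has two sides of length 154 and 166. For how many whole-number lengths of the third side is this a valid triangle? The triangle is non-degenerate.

The triangle inequality gives |154 − 166| < c < 154 + 166, i.e. 12 < c < 320.
So c can be any integer from 13 to 319: 307 values.

307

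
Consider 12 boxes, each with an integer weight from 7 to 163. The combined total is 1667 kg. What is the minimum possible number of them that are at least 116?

Each value short of 116 is at most 115, costing at least 163 − 115 = 48 against the maximum total of 1956.
We can afford to lose at most 1956 − 1667 = 289, so at most ⌊289/48⌋ = 6 fall short, and at least 6 are ≥ 116.
Exactly 6 works: 6 values at 163 and 6 at 115 total 1668; lower one of the high values by 1 (still ≥ 116) to hit 1667.

6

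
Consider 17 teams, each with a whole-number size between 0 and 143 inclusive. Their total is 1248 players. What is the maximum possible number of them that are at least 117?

With k values at 117 or above and the rest at least 0, the sum is at least 0 + 117k.
Since the sum is 1248, we need 117k ≤ 1248, i.e. k ≤ 10.
k = 10 is achieved by 10 values at 117 and 7 at 0, total 1170; add 78 to one value (staying below 117) to reach 1248.

10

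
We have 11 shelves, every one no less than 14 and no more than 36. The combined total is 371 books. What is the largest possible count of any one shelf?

36

Maximizing one value means minimizing the remaining 10.
The other 10 contribute at least 10 × 14 = 140, leaving at most 371 − 140 = 231.
But each shelf is capped at 36, so the maximum is 36.
Achievable: one at 36 and the other 10 totalling 335, which fits since 10 × 14 ≤ 335 ≤ 10 × 36.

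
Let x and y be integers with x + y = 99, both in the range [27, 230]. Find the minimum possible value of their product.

Since x + y is fixed, pushing one of them to its bound minimizes the product.
The extreme feasible split is x = 27, y = 72, giving xy = 1944.

1944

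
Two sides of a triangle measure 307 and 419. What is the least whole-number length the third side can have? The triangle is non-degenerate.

113

The third side must exceed |307 − 419| = 112.
The smallest integer above 112 is 113.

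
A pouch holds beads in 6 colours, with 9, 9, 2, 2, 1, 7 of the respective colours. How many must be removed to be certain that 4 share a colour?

In the worst case you take as many as possible of each colour without reaching 4: 3 + 3 + 2 + 2 + 1 + 3 = 14.
The next one must give 4 of some colour, so 14 + 1 = 15.

15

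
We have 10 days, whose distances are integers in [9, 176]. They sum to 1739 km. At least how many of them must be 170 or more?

If only k of them are at least 170, the other 10 − k are at most 169, so the total is at most k·176 + (10 − k)·169.
This must reach 1739, so k·176 + (10 − k)·169 ≥ 1739, giving k ≥ 7.
Exactly 7 works: 7 values at 176 and 3 at 169 total 1739.

7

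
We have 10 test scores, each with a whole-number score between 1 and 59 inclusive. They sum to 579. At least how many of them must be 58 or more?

5

Each value short of 58 is at most 57, costing at least 59 − 57 = 2 against the maximum total of 590.
We can afford to lose at most 590 − 579 = 11, so at most ⌊11/2⌋ = 5 fall short, and at least 5 are ≥ 58.
Exactly 5 works: 5 values at 59 and 5 at 57 total 580; lower one of the high values by 1 (still ≥ 58) to hit 579.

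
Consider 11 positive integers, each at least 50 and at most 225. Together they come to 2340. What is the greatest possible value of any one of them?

225

Maximizing one value means minimizing the remaining 10.
The other 10 contribute at least 10 × 50 = 500, leaving at most 2340 − 500 = 1840.
But each integer is capped at 225, so the maximum is 225.
Achievable: one at 225 and the other 10 totalling 2115, which fits since 10 × 50 ≤ 2115 ≤ 10 × 225.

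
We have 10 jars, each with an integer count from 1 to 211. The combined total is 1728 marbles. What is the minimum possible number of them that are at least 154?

Suppose at most 10 − j of them reach 154; then j values are ≤ 153 and the rest ≤ 211.
The total is then ≤ 153·j + 211·(10 − j) = 2110 − 58j. For this to be ≥ 1728 we need j ≤ 6, so at least 10 − 6 = 4 must reach 154.
Exactly 4 works: 4 values at 211 and 6 at 153 total 1762; lower one of the high values by 34 (still ≥ 154) to hit 1728.

4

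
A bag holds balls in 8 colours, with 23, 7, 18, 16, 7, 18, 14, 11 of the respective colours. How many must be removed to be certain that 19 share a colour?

In the worst case you take as many as possible of each colour without reaching 19: 18 + 7 + 18 + 16 + 7 + 18 + 14 + 11 = 109.
The next one must give 19 of some colour, so 109 + 1 = 110.

110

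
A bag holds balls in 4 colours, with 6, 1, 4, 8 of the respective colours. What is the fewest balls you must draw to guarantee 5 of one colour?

In the worst case you take as many as possible of each colour without reaching 5: 4 + 1 + 4 + 4 = 13.
The next one must give 5 of some colour, so 13 + 1 = 14.

14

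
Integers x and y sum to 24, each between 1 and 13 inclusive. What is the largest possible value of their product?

144

With x + y fixed, xy peaks when the two are closest together.
Taking x = 12 and y = 12 (both in [1, 13]) gives xy = 144.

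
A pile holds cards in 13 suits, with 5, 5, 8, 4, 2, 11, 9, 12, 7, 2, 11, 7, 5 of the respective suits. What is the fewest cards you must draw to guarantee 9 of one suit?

78

In the worst case you take as many as possible of each suit without reaching 9: 5 + 5 + 8 + 4 + 2 + 8 + 8 + 8 + 7 + 2 + 8 + 7 + 5 = 77.
The next one must give 9 of some suit, so 77 + 1 = 78.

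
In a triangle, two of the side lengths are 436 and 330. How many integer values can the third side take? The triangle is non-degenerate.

659

The triangle inequality gives |436 − 330| < c < 436 + 330, i.e. 106 < c < 766.
So c can be any integer from 107 to 765: 659 values.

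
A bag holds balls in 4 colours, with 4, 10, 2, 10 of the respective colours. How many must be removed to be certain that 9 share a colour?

23

In the worst case you take as many as possible of each colour without reaching 9: 4 + 8 + 2 + 8 = 22.
The next one must give 9 of some colour, so 22 + 1 = 23.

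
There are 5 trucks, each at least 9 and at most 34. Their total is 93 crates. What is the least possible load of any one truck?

To make one truck as small as possible, make the other 4 as large as possible.
The other 4 can take up 4 × 34 = 136 ≥ 93 − 9, so one truck can sit at its floor of 9.
Achievable: one at 9 and the other 4 totalling 84, which fits since 4 × 9 ≤ 84 ≤ 4 × 34.

9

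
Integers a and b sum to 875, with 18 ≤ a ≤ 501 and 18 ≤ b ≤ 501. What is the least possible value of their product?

Since a + b is fixed, pushing one of them to its bound minimizes the product.
The extreme feasible split is a = 374, b = 501, giving ab = 187374.

187374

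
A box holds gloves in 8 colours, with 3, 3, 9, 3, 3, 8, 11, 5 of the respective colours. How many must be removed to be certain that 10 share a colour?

44

In the worst case you take as many as possible of each colour without reaching 10: 3 + 3 + 9 + 3 + 3 + 8 + 9 + 5 = 43.
The next one must give 10 of some colour, so 43 + 1 = 44.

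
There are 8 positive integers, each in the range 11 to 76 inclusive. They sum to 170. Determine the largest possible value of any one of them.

76

To make one integer as large as possible, make the other 7 as small as possible.
The other 7 contribute at least 7 × 11 = 77, leaving at most 170 − 77 = 93.
But each integer is capped at 76, so the maximum is 76.
Achievable: one at 76 and the other 7 totalling 94, which fits since 7 × 11 ≤ 94 ≤ 7 × 76.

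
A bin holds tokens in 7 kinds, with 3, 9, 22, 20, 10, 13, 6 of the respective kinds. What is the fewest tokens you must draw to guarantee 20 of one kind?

80

In the worst case you take as many as possible of each kind without reaching 20: 3 + 9 + 19 + 19 + 10 + 13 + 6 = 79.
The next one must give 20 of some kind, so 79 + 1 = 80.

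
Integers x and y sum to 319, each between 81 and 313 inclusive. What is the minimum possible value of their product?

19278

xy = x(319 − x) is concave in x, so over [81, 238] it is minimized at an endpoint.
At the endpoint x = 81, y = 319 − 81 = 238, so xy = 81 × 238 = 19278.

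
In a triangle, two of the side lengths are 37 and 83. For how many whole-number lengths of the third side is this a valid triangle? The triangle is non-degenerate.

73

The triangle inequality gives |37 − 83| < c < 37 + 83, i.e. 46 < c < 120.
So c can be any integer from 47 to 119: 73 values.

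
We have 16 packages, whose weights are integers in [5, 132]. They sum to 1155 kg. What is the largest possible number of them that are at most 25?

Suppose k of them are at most 25. Those contribute at most 25 each and the rest at most 132 each.
So the total is at most 25k + 132(16 − k) = 2112 − 107k. This must still be ≥ 1155, so k ≤ 8.
k = 8 is achieved by 8 values at 25 and 8 at 132, total 1256; lower one of the 132's by 101 (still > 25) to reach 1155.

8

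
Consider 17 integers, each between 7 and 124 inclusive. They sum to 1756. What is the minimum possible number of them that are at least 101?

Suppose at most 17 − j of them reach 101; then j values are ≤ 100 and the rest ≤ 124.
The total is then ≤ 100·j + 124·(17 − j) = 2108 − 24j. For this to be ≥ 1756 we need j ≤ 14, so at least 17 − 14 = 3 must reach 101.
Exactly 3 works: 3 values at 124 and 14 at 100 total 1772; lower one of the high values by 16 (still ≥ 101) to hit 1756.

3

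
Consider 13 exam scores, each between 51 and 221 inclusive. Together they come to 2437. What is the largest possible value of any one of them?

221

To make one score as large as possible, make the other 12 as small as possible.
The other 12 contribute at least 12 × 51 = 612, leaving at most 2437 − 612 = 1825.
But each score is capped at 221, so the maximum is 221.
Achievable: one at 221 and the other 12 totalling 2216, which fits since 12 × 51 ≤ 2216 ≤ 12 × 221.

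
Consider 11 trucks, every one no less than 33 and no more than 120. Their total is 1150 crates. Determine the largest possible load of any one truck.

Maximizing one value means minimizing the remaining 10.
The other 10 contribute at least 10 × 33 = 330, leaving at most 1150 − 330 = 820.
But each truck is capped at 120, so the maximum is 120.
Achievable: one at 120 and the other 10 totalling 1030, which fits since 10 × 33 ≤ 1030 ≤ 10 × 120.

120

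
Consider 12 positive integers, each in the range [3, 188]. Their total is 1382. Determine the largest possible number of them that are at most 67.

Suppose k of them are at most 67. Those contribute at most 67 each and the rest at most 188 each.
So the total is at most 67k + 188(12 − k) = 2256 − 121k. This must still be ≥ 1382, so k ≤ 7.
k = 7 is achieved by 7 values at 67 and 5 at 188, total 1409; lower one of the 188's by 27 (still > 67) to reach 1382.

7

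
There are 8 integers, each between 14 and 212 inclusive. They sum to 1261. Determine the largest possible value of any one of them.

212

Maximizing one value means minimizing the remaining 7.
The other 7 contribute at least 7 × 14 = 98, leaving at most 1261 − 98 = 1163.
But each integer is capped at 212, so the maximum is 212.
Achievable: one at 212 and the other 7 totalling 1049, which fits since 7 × 14 ≤ 1049 ≤ 7 × 212.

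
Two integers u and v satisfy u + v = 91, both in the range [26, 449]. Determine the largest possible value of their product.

uv = u(91 − u) is maximized when u is as near 91/2 as the bounds allow.
Taking u = 45 and v = 46 (both in [26, 449]) gives uv = 2070.

2070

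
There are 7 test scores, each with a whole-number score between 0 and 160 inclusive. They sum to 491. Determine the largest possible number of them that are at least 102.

If k of the values are ≥ 102, the total is ≥ 102k + 0(7 − k).
Setting 102k + 0(7 − k) ≤ 491 gives 102k ≤ 491, so k ≤ 4.
k = 4 is achieved by 4 values at 102 and 3 at 0, total 408; add 83 to one value (staying below 102) to reach 491.

4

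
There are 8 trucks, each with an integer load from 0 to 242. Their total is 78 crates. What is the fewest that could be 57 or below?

7

Each value above 57 is at least 58, contributing at least 58 − 0 = 58 above the floor 0.
The sum exceeds the floor total 0 by 78, so at most ⌊78/58⌋ = 1 exceed 57, and at least 7 are ≤ 57.
Exactly 7 works: 7 values at 0 and 1 at 58 total 58; raise one of the low values by 20 (still ≤ 57) to hit 78.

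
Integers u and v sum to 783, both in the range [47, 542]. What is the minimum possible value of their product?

130622

Since u + v is fixed, pushing one of them to its bound minimizes the product.
At the endpoint u = 241, v = 783 − 241 = 542, so uv = 241 × 542 = 130622.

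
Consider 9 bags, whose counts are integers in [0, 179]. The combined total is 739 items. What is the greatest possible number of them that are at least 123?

With k values at 123 or above and the rest at least 0, the sum is at least 0 + 123k.
Since the sum is 739, we need 123k ≤ 739, i.e. k ≤ 6.
k = 6 is achieved by 6 values at 123 and 3 at 0, total 738; add 1 to one value (staying below 123) to reach 739.

6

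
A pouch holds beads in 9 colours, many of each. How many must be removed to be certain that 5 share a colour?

You could draw 4 of every colour without reaching 5 of any — 36 in all.
One more forces 5 of some colour, so 36 + 1 = 37.

37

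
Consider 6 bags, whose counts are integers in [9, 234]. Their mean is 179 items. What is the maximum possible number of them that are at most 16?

The total is 6 × 179 = 1074.
Each value at 16 or below falls at least 234 − 16 = 218 short of the ceiling 234.
The ceiling total is 6 × 234 = 1404, and we need 1074, so at most ⌊(1404 − 1074)/218⌋ = 1 can be that low.
k = 1 is achieved by 1 value at 16 and 5 at 234, total 1186; lower one of the 234's by 112 (still > 16) to reach 1074.

1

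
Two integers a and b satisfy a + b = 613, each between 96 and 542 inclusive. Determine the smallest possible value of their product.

ab = a(613 − a) is concave in a, so over [96, 517] it is minimized at an endpoint.
At the endpoint a = 96, b = 613 − 96 = 517, so ab = 96 × 517 = 49632.

49632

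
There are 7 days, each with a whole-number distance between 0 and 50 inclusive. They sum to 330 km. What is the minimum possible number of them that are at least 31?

6

Suppose at most 7 − j of them reach 31; then j values are ≤ 30 and the rest ≤ 50.
The total is then ≤ 30·j + 50·(7 − j) = 350 − 20j. For this to be ≥ 330 we need j ≤ 1, so at least 7 − 1 = 6 must reach 31.
Exactly 6 works: 6 values at 50 and 1 at 30 total 330.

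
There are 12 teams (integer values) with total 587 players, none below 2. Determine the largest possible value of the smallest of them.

The 12 values sum to 587, so their minimum is at most ⌊587/12⌋ = 48.
Equality holds with 1 value of 48 and 11 values of 49.

48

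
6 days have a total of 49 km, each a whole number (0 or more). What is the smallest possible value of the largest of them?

If every one of the 6 were at most 8, the total would be at most 6 × 8 = 48 < 49.
Equality holds with 1 value of 9 and 5 values of 8.

9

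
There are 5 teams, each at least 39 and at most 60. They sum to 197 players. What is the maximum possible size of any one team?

41

To make one team as large as possible, make the other 4 as small as possible.
The other 4 contribute at least 4 × 39 = 156, leaving at most 197 − 156 = 41.
Since 41 ≤ 60, this is achievable: one at 41 and 4 at 39.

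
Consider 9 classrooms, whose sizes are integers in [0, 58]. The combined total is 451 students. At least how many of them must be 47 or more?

If only k of them are at least 47, the other 9 − k are at most 46, so the total is at most k·58 + (9 − k)·46.
This must reach 451, so k·58 + (9 − k)·46 ≥ 451, giving k ≥ 4.
Exactly 4 works: 4 values at 58 and 5 at 46 total 462; lower one of the high values by 11 (still ≥ 47) to hit 451.

4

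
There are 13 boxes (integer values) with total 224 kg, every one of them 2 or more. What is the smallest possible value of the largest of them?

The 13 values sum to 224, so their maximum is at least ⌈224/13⌉ = 18.
Achievable: 3 of them at 18 and 10 at 17 total 224.

18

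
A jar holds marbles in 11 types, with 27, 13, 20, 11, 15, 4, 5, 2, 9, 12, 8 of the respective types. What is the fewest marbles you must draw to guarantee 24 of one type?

In the worst case you take as many as possible of each type without reaching 24: 23 + 13 + 20 + 11 + 15 + 4 + 5 + 2 + 9 + 12 + 8 = 122.
The next one must give 24 of some type, so 122 + 1 = 123.

123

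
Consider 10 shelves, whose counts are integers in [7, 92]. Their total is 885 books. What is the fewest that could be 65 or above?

9

If only k of them are at least 65, the other 10 − k are at most 64, so the total is at most k·92 + (10 − k)·64.
This must reach 885, so k·92 + (10 − k)·64 ≥ 885, giving k ≥ 9.
Exactly 9 works: 9 values at 92 and 1 at 64 total 892; lower one of the high values by 7 (still ≥ 65) to hit 885.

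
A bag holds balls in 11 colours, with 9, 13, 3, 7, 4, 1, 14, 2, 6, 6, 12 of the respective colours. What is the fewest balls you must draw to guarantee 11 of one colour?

69

In the worst case you take as many as possible of each colour without reaching 11: 9 + 10 + 3 + 7 + 4 + 1 + 10 + 2 + 6 + 6 + 10 = 68.
The next one must give 11 of some colour, so 68 + 1 = 69.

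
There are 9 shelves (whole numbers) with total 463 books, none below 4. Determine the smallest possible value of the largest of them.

The average is 463/9 > 51, so not all 9 can be 51 or less; the largest is ≥ 52.
Achievable: 4 of them at 52 and 5 at 51 total 463.

52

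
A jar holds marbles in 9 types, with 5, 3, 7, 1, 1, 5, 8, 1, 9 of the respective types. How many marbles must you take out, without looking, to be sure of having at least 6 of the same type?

In the worst case you take as many as possible of each type without reaching 6: 5 + 3 + 5 + 1 + 1 + 5 + 5 + 1 + 5 = 31.
The next one must give 6 of some type, so 31 + 1 = 32.

32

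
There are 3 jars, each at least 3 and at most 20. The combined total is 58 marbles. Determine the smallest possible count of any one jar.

18

To make one jar as small as possible, make the other 2 as large as possible.
The other 2 contribute at most 2 × 20 = 40, leaving at least 58 − 40 = 18.
Since 18 ≥ 3, this is achievable: one at 18 and 2 at 20.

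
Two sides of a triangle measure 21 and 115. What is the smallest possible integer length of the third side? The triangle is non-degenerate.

95

The third side must exceed |21 − 115| = 94.
The smallest integer above 94 is 95.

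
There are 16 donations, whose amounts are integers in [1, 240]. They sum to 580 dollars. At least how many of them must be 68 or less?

8

If only k of them are at most 68, the other 16 − k are at least 69, so the total is at least (16 − k)·69 + k·1.
This is ≤ 580, so (16 − k)·69 + 1k ≤ 580, which gives k ≥ 8.
Exactly 8 works: 8 values at 1 and 8 at 69 total 560; raise one of the low values by 20 (still ≤ 68) to hit 580.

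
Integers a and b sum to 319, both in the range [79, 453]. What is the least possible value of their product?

18960

ab = a(319 − a) is concave in a, so over [79, 240] it is minimized at an endpoint.
At the endpoint a = 79, b = 319 − 79 = 240, so ab = 79 × 240 = 18960.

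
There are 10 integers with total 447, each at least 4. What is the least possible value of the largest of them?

Some value must be at least ⌈447/10⌉ = 45, since 10 × 44 = 440 < 447.
Achievable: 7 of them at 45 and 3 at 44 total 447.

45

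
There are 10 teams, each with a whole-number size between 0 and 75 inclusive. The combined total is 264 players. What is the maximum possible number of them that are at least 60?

4

Suppose k of them are at least 60. Those contribute at least 60 each and the other 10 − k at least 0 each.
So the total is at least 60k + 0(10 − k) = 0 + 60k. This must be ≤ 264, giving k ≤ 4.
k = 4 is achieved by 4 values at 60 and 6 at 0, total 240; add 24 to one value (staying below 60) to reach 264.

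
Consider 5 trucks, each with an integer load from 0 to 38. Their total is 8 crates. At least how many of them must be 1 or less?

1

Let j be the number exceeding 1. Then the total is ≥ 2·j + 0·(5 − j) = 0 + 2j.
So 2j ≤ 8 and j ≤ 4; hence at least 5 − 4 = 1 are ≤ 1.
Exactly 1 works: 1 value at 0 and 4 at 2 total 8.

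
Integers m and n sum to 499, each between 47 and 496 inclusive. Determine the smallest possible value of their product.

Since m + n is fixed, pushing one of them to its bound minimizes the product.
At the endpoint m = 47, n = 499 − 47 = 452, so mn = 47 × 452 = 21244.

21244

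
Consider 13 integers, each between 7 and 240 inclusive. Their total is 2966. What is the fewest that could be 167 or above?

11

Suppose at most 13 − j of them reach 167; then j values are ≤ 166 and the rest ≤ 240.
The total is then ≤ 166·j + 240·(13 − j) = 3120 − 74j. For this to be ≥ 2966 we need j ≤ 2, so at least 13 − 2 = 11 must reach 167.
Exactly 11 works: 11 values at 240 and 2 at 166 total 2972; lower one of the high values by 6 (still ≥ 167) to hit 2966.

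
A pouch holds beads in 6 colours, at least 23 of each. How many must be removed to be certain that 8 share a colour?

43

In the worst case you draw 7 of each of the 6 colours: 6 × 7 = 42.
One more forces 8 of some colour, so 42 + 1 = 43.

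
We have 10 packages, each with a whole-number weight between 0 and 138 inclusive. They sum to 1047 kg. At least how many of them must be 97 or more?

Each value short of 97 is at most 96, costing at least 138 − 96 = 42 against the maximum total of 1380.
We can afford to lose at most 1380 − 1047 = 333, so at most ⌊333/42⌋ = 7 fall short, and at least 3 are ≥ 97.
Exactly 3 works: 3 values at 138 and 7 at 96 total 1086; lower one of the high values by 39 (still ≥ 97) to hit 1047.

3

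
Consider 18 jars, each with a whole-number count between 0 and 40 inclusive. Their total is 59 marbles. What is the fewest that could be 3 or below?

4

If only k of them are at most 3, the other 18 − k are at least 4, so the total is at least (18 − k)·4 + k·0.
This is ≤ 59, so (18 − k)·4 + 0k ≤ 59, which gives k ≥ 4.
Exactly 4 works: 4 values at 0 and 14 at 4 total 56; raise one of the low values by 3 (still ≤ 3) to hit 59.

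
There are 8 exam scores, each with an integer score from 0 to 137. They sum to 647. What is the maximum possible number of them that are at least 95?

6

If k of the values are ≥ 95, the total is ≥ 95k + 0(8 − k).
Setting 95k + 0(8 − k) ≤ 647 gives 95k ≤ 647, so k ≤ 6.
k = 6 is achieved by 6 values at 95 and 2 at 0, total 570; add 77 to one value (staying below 95) to reach 647.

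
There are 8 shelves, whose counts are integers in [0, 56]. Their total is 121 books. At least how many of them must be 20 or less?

3

If only k of them are at most 20, the other 8 − k are at least 21, so the total is at least (8 − k)·21 + k·0.
This is ≤ 121, so (8 − k)·21 + 0k ≤ 121, which gives k ≥ 3.
Exactly 3 works: 3 values at 0 and 5 at 21 total 105; raise one of the low values by 16 (still ≤ 20) to hit 121.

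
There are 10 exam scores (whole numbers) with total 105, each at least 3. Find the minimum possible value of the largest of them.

The 10 values sum to 105, so their maximum is at least ⌈105/10⌉ = 11.
Achievable: 5 of them at 11 and 5 at 10 total 105.

11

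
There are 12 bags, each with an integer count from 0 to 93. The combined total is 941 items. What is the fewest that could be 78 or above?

If only k of them are at least 78, the other 12 − k are at most 77, so the total is at most k·93 + (12 − k)·77.
This must reach 941, so k·93 + (12 − k)·77 ≥ 941, giving k ≥ 2.
Exactly 2 works: 2 values at 93 and 10 at 77 total 956; lower one of the high values by 15 (still ≥ 78) to hit 941.

2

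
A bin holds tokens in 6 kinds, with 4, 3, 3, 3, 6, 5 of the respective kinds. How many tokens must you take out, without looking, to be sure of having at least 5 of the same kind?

22

In the worst case you take as many as possible of each kind without reaching 5: 4 + 3 + 3 + 3 + 4 + 4 = 21.
The next one must give 5 of some kind, so 21 + 1 = 22.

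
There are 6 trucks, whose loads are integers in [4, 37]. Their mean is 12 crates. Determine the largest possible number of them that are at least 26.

The total is 6 × 12 = 72.
Suppose k of them are at least 26. Those contribute at least 26 each and the other 6 − k at least 4 each.
So the total is at least 26k + 4(6 − k) = 24 + 22k. This must be ≤ 72, giving k ≤ 2.
k = 2 is achieved by 2 values at 26 and 4 at 4, total 68; add 4 to one value (staying below 26) to reach 72.

2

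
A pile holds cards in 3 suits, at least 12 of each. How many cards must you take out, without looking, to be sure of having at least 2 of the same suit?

You could draw 1 of every suit without reaching 2 of any — 3 in all.
One more forces 2 of some suit, so 3 + 1 = 4.

4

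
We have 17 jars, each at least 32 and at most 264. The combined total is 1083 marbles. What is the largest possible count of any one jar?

264

Maximizing one value means minimizing the remaining 16.
The other 16 contribute at least 16 × 32 = 512, leaving at most 1083 − 512 = 571.
But each jar is capped at 264, so the maximum is 264.
Achievable: one at 264 and the other 16 totalling 819, which fits since 16 × 32 ≤ 819 ≤ 16 × 264.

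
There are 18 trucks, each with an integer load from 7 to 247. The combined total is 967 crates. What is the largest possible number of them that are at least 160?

Suppose k of them are at least 160. Those contribute at least 160 each and the other 18 − k at least 7 each.
So the total is at least 160k + 7(18 − k) = 126 + 153k. This must be ≤ 967, giving k ≤ 5.
k = 5 is achieved by 5 values at 160 and 13 at 7, total 891; add 76 to one value (staying below 160) to reach 967.

5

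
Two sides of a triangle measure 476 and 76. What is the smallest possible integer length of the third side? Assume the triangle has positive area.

The third side must exceed |476 − 76| = 400.
The smallest integer above 400 is 401.

401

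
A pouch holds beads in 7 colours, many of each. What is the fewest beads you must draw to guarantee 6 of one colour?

You could draw 5 of every colour without reaching 6 of any — 35 in all.
One more forces 6 of some colour, so 35 + 1 = 36.

36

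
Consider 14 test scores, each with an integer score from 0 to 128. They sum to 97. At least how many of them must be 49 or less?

If only k of them are at most 49, the other 14 − k are at least 50, so the total is at least (14 − k)·50 + k·0.
This is ≤ 97, so (14 − k)·50 + 0k ≤ 97, which gives k ≥ 13.
Exactly 13 works: 13 values at 0 and 1 at 50 total 50; raise one of the low values by 47 (still ≤ 49) to hit 97.

13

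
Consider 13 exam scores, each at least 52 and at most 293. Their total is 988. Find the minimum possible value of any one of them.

52

To make one score as small as possible, make the other 12 as large as possible.
The other 12 can take up 12 × 293 = 3516 ≥ 988 − 52, so one score can sit at its floor of 52.
Achievable: one at 52 and the other 12 totalling 936, which fits since 12 × 52 ≤ 936 ≤ 12 × 293.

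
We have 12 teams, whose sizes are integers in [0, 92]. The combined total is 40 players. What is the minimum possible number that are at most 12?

If only k of them are at most 12, the other 12 − k are at least 13, so the total is at least (12 − k)·13 + k·0.
This is ≤ 40, so (12 − k)·13 + 0k ≤ 40, which gives k ≥ 9.
Exactly 9 works: 9 values at 0 and 3 at 13 total 39; raise one of the low values by 1 (still ≤ 12) to hit 40.

9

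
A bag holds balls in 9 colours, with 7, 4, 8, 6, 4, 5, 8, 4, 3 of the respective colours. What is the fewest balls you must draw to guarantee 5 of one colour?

36

In the worst case you take as many as possible of each colour without reaching 5: 4 + 4 + 4 + 4 + 4 + 4 + 4 + 4 + 3 = 35.
The next one must give 5 of some colour, so 35 + 1 = 36.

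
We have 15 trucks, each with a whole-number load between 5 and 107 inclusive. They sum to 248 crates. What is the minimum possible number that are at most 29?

If only k of them are at most 29, the other 15 − k are at least 30, so the total is at least (15 − k)·30 + k·5.
This is ≤ 248, so (15 − k)·30 + 5k ≤ 248, which gives k ≥ 9.
Exactly 9 works: 9 values at 5 and 6 at 30 total 225; raise one of the low values by 23 (still ≤ 29) to hit 248.

9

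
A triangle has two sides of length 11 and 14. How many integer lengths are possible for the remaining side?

The triangle inequality gives |11 − 14| < c < 11 + 14, i.e. 3 < c < 25.
So c can be any integer from 4 to 24: 21 values.

21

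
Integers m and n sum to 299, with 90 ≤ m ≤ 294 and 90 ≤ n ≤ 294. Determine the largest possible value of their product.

22350

For a fixed sum, the product mn is largest when m and n are as close as possible.
Taking m = 149 and n = 150 (both in [90, 294]) gives mn = 22350.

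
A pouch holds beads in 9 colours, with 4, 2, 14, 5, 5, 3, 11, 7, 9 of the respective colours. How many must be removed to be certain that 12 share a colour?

In the worst case you take as many as possible of each colour without reaching 12: 4 + 2 + 11 + 5 + 5 + 3 + 11 + 7 + 9 = 57.
The next one must give 12 of some colour, so 57 + 1 = 58.

58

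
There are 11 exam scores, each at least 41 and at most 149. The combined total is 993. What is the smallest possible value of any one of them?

41

To make one score as small as possible, make the other 10 as large as possible.
The other 10 can take up 10 × 149 = 1490 ≥ 993 − 41, so one score can sit at its floor of 41.
Achievable: one at 41 and the other 10 totalling 952, which fits since 10 × 41 ≤ 952 ≤ 10 × 149.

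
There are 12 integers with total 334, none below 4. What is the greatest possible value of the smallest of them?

The 12 values sum to 334, so their minimum is at most ⌊334/12⌋ = 27.
Achievable: 2 of them at 27 and 10 at 28 total 334.

27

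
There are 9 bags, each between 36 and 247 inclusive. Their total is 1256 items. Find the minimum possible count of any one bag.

36

To make one bag as small as possible, make the other 8 as large as possible.
The other 8 can take up 8 × 247 = 1976 ≥ 1256 − 36, so one bag can sit at its floor of 36.
Achievable: one at 36 and the other 8 totalling 1220, which fits since 8 × 36 ≤ 1220 ≤ 8 × 247.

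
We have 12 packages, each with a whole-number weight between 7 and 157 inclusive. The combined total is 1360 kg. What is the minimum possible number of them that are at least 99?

Suppose at most 12 − j of them reach 99; then j values are ≤ 98 and the rest ≤ 157.
The total is then ≤ 98·j + 157·(12 − j) = 1884 − 59j. For this to be ≥ 1360 we need j ≤ 8, so at least 12 − 8 = 4 must reach 99.
Exactly 4 works: 4 values at 157 and 8 at 98 total 1412; lower one of the high values by 52 (still ≥ 99) to hit 1360.

4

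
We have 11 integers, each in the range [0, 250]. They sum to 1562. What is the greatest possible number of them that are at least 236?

If k of the values are ≥ 236, the total is ≥ 236k + 0(11 − k).
Setting 236k + 0(11 − k) ≤ 1562 gives 236k ≤ 1562, so k ≤ 6.
k = 6 is achieved by 6 values at 236 and 5 at 0, total 1416; add 146 to one value (staying below 236) to reach 1562.

6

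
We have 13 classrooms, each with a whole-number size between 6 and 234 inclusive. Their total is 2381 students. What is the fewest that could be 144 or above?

6

If only k of them are at least 144, the other 13 − k are at most 143, so the total is at most k·234 + (13 − k)·143.
This must reach 2381, so k·234 + (13 − k)·143 ≥ 2381, giving k ≥ 6.
Exactly 6 works: 6 values at 234 and 7 at 143 total 2405; lower one of the high values by 24 (still ≥ 144) to hit 2381.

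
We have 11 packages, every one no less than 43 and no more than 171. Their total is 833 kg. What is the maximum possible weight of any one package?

To make one package as large as possible, make the other 10 as small as possible.
The other 10 contribute at least 10 × 43 = 430, leaving at most 833 − 430 = 403.
But each package is capped at 171, so the maximum is 171.
Achievable: one at 171 and the other 10 totalling 662, which fits since 10 × 43 ≤ 662 ≤ 10 × 171.

171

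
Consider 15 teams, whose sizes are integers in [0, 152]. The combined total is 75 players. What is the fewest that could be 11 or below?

If only k of them are at most 11, the other 15 − k are at least 12, so the total is at least (15 − k)·12 + k·0.
This is ≤ 75, so (15 − k)·12 + 0k ≤ 75, which gives k ≥ 9.
Exactly 9 works: 9 values at 0 and 6 at 12 total 72; raise one of the low values by 3 (still ≤ 11) to hit 75.

9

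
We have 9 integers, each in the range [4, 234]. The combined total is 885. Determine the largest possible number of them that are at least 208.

4

With k values at 208 or above and the rest at least 4, the sum is at least 36 + 204k.
Since the sum is 885, we need 204k ≤ 849, i.e. k ≤ 4.
k = 4 is achieved by 4 values at 208 and 5 at 4, total 852; add 33 to one value (staying below 208) to reach 885.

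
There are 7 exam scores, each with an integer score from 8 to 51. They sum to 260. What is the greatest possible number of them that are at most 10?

2

Each value at 10 or below falls at least 51 − 10 = 41 short of the ceiling 51.
The ceiling total is 7 × 51 = 357, and we need 260, so at most ⌊(357 − 260)/41⌋ = 2 can be that low.
k = 2 is achieved by 2 values at 10 and 5 at 51, total 275; lower one of the 51's by 15 (still > 10) to reach 260.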